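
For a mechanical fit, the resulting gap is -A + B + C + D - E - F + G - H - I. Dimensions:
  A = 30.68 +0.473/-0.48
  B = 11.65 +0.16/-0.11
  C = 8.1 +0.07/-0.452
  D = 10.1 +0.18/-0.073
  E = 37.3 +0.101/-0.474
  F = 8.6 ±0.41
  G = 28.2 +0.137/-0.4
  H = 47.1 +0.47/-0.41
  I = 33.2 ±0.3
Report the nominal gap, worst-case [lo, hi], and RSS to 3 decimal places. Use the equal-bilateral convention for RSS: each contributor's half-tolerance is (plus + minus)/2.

nominal=-98.830 wc=[-101.619,-96.209] rss=0.967

Stack each dimension's contribution:
  -A: nom -30.680 → Σnom=-30.680; wc +0.480/-0.473 → slack +0.480/-0.473; half-tol=0.476, Σhalf²=0.227052
  +B: nom +11.650 → Σnom=-19.030; wc +0.160/-0.110 → slack +0.640/-0.583; half-tol=0.135, Σhalf²=0.245277
  +C: nom +8.100 → Σnom=-10.930; wc +0.070/-0.452 → slack +0.710/-1.035; half-tol=0.261, Σhalf²=0.313398
  +D: nom +10.100 → Σnom=-0.830; wc +0.180/-0.073 → slack +0.890/-1.108; half-tol=0.127, Σhalf²=0.329400
  -E: nom -37.300 → Σnom=-38.130; wc +0.474/-0.101 → slack +1.364/-1.209; half-tol=0.287, Σhalf²=0.412057
  -F: nom -8.600 → Σnom=-46.730; wc +0.410/-0.410 → slack +1.774/-1.619; half-tol=0.410, Σhalf²=0.580157
  +G: nom +28.200 → Σnom=-18.530; wc +0.137/-0.400 → slack +1.911/-2.019; half-tol=0.269, Σhalf²=0.652249
  -H: nom -47.100 → Σnom=-65.630; wc +0.410/-0.470 → slack +2.321/-2.489; half-tol=0.440, Σhalf²=0.845849
  -I: nom -33.200 → Σnom=-98.830; wc +0.300/-0.300 → slack +2.621/-2.789; half-tol=0.300, Σhalf²=0.935849
Nominal = -98.830. Worst-case = [-98.830 - 2.789, -98.830 + 2.621] = [-101.619, -96.209]. RSS = √0.935849 = 0.967.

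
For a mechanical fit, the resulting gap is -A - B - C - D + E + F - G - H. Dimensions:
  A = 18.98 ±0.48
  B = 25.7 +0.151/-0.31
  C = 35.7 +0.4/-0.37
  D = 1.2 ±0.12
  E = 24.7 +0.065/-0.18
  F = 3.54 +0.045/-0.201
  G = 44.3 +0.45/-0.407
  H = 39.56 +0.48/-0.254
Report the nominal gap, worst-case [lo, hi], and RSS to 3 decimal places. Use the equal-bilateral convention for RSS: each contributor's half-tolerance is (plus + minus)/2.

nominal=-137.200 wc=[-139.662,-135.149] rss=0.891

Stack each dimension's contribution:
  -A: nom -18.980 → Σnom=-18.980; wc +0.480/-0.480 → slack +0.480/-0.480; half-tol=0.480, Σhalf²=0.230400
  -B: nom -25.700 → Σnom=-44.680; wc +0.310/-0.151 → slack +0.790/-0.631; half-tol=0.230, Σhalf²=0.283530
  -C: nom -35.700 → Σnom=-80.380; wc +0.370/-0.400 → slack +1.160/-1.031; half-tol=0.385, Σhalf²=0.431755
  -D: nom -1.200 → Σnom=-81.580; wc +0.120/-0.120 → slack +1.280/-1.151; half-tol=0.120, Σhalf²=0.446155
  +E: nom +24.700 → Σnom=-56.880; wc +0.065/-0.180 → slack +1.345/-1.331; half-tol=0.122, Σhalf²=0.461162
  +F: nom +3.540 → Σnom=-53.340; wc +0.045/-0.201 → slack +1.390/-1.532; half-tol=0.123, Σhalf²=0.476291
  -G: nom -44.300 → Σnom=-97.640; wc +0.407/-0.450 → slack +1.797/-1.982; half-tol=0.428, Σhalf²=0.659903
  -H: nom -39.560 → Σnom=-137.200; wc +0.254/-0.480 → slack +2.051/-2.462; half-tol=0.367, Σhalf²=0.794592
Nominal = -137.200. Worst-case = [-137.200 - 2.462, -137.200 + 2.051] = [-139.662, -135.149]. RSS = √0.794592 = 0.891.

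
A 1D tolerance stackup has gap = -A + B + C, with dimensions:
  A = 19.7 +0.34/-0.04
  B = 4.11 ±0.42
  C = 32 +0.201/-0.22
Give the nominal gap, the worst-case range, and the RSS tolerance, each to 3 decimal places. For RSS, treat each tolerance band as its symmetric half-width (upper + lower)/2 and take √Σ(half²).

Stack each dimension's contribution:
  -A: nom -19.700 → Σnom=-19.700; wc +0.040/-0.340 → slack +0.040/-0.340; half-tol=0.190, Σhalf²=0.036100
  +B: nom +4.110 → Σnom=-15.590; wc +0.420/-0.420 → slack +0.460/-0.760; half-tol=0.420, Σhalf²=0.212500
  +C: nom +32.000 → Σnom=16.410; wc +0.201/-0.220 → slack +0.661/-0.980; half-tol=0.211, Σhalf²=0.256810
Nominal = 16.410. Worst-case = [16.410 - 0.980, 16.410 + 0.661] = [15.430, 17.071]. RSS = √0.256810 = 0.507.

nominal=16.410 wc=[15.430,17.071] rss=0.507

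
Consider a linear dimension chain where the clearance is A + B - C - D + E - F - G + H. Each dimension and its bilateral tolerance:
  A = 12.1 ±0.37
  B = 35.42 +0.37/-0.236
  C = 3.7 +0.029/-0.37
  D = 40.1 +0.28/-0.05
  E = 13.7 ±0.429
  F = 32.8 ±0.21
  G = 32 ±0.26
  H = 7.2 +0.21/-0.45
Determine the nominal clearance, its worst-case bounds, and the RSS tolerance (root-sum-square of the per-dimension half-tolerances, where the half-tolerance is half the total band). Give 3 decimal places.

nominal=-40.180 wc=[-42.444,-37.911] rss=0.837

Stack each dimension's contribution:
  +A: nom +12.100 → Σnom=12.100; wc +0.370/-0.370 → slack +0.370/-0.370; half-tol=0.370, Σhalf²=0.136900
  +B: nom +35.420 → Σnom=47.520; wc +0.370/-0.236 → slack +0.740/-0.606; half-tol=0.303, Σhalf²=0.228709
  -C: nom -3.700 → Σnom=43.820; wc +0.370/-0.029 → slack +1.110/-0.635; half-tol=0.200, Σhalf²=0.268509
  -D: nom -40.100 → Σnom=3.720; wc +0.050/-0.280 → slack +1.160/-0.915; half-tol=0.165, Σhalf²=0.295734
  +E: nom +13.700 → Σnom=17.420; wc +0.429/-0.429 → slack +1.589/-1.344; half-tol=0.429, Σhalf²=0.479775
  -F: nom -32.800 → Σnom=-15.380; wc +0.210/-0.210 → slack +1.799/-1.554; half-tol=0.210, Σhalf²=0.523875
  -G: nom -32.000 → Σnom=-47.380; wc +0.260/-0.260 → slack +2.059/-1.814; half-tol=0.260, Σhalf²=0.591475
  +H: nom +7.200 → Σnom=-40.180; wc +0.210/-0.450 → slack +2.269/-2.264; half-tol=0.330, Σhalf²=0.700375
Nominal = -40.180. Worst-case = [-40.180 - 2.264, -40.180 + 2.269] = [-42.444, -37.911]. RSS = √0.700375 = 0.837.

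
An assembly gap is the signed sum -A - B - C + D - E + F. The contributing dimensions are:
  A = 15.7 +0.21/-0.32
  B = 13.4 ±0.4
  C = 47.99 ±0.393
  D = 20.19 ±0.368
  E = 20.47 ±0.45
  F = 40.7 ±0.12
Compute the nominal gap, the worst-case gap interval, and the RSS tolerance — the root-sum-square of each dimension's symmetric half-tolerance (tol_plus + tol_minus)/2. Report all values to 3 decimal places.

Stack each dimension's contribution:
  -A: nom -15.700 → Σnom=-15.700; wc +0.320/-0.210 → slack +0.320/-0.210; half-tol=0.265, Σhalf²=0.070225
  -B: nom -13.400 → Σnom=-29.100; wc +0.400/-0.400 → slack +0.720/-0.610; half-tol=0.400, Σhalf²=0.230225
  -C: nom -47.990 → Σnom=-77.090; wc +0.393/-0.393 → slack +1.113/-1.003; half-tol=0.393, Σhalf²=0.384674
  +D: nom +20.190 → Σnom=-56.900; wc +0.368/-0.368 → slack +1.481/-1.371; half-tol=0.368, Σhalf²=0.520098
  -E: nom -20.470 → Σnom=-77.370; wc +0.450/-0.450 → slack +1.931/-1.821; half-tol=0.450, Σhalf²=0.722598
  +F: nom +40.700 → Σnom=-36.670; wc +0.120/-0.120 → slack +2.051/-1.941; half-tol=0.120, Σhalf²=0.736998
Nominal = -36.670. Worst-case = [-36.670 - 1.941, -36.670 + 2.051] = [-38.611, -34.619]. RSS = √0.736998 = 0.858.

nominal=-36.670 wc=[-38.611,-34.619] rss=0.858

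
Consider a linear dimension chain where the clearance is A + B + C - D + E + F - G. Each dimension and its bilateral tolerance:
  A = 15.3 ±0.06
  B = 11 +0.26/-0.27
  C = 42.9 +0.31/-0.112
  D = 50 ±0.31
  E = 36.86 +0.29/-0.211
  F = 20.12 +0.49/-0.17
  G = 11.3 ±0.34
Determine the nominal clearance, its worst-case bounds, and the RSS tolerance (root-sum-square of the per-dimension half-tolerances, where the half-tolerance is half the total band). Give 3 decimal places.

Stack each dimension's contribution:
  +A: nom +15.300 → Σnom=15.300; wc +0.060/-0.060 → slack +0.060/-0.060; half-tol=0.060, Σhalf²=0.003600
  +B: nom +11.000 → Σnom=26.300; wc +0.260/-0.270 → slack +0.320/-0.330; half-tol=0.265, Σhalf²=0.073825
  +C: nom +42.900 → Σnom=69.200; wc +0.310/-0.112 → slack +0.630/-0.442; half-tol=0.211, Σhalf²=0.118346
  -D: nom -50.000 → Σnom=19.200; wc +0.310/-0.310 → slack +0.940/-0.752; half-tol=0.310, Σhalf²=0.214446
  +E: nom +36.860 → Σnom=56.060; wc +0.290/-0.211 → slack +1.230/-0.963; half-tol=0.251, Σhalf²=0.277196
  +F: nom +20.120 → Σnom=76.180; wc +0.490/-0.170 → slack +1.720/-1.133; half-tol=0.330, Σhalf²=0.386096
  -G: nom -11.300 → Σnom=64.880; wc +0.340/-0.340 → slack +2.060/-1.473; half-tol=0.340, Σhalf²=0.501696
Nominal = 64.880. Worst-case = [64.880 - 1.473, 64.880 + 2.060] = [63.407, 66.940]. RSS = √0.501696 = 0.708.

nominal=64.880 wc=[63.407,66.940] rss=0.708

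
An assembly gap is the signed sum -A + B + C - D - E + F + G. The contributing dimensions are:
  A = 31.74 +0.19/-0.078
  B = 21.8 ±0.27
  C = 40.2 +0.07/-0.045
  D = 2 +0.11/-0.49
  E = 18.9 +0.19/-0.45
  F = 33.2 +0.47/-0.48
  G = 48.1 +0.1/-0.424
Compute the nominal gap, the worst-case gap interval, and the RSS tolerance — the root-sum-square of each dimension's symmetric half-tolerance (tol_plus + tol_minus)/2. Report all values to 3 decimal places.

Stack each dimension's contribution:
  -A: nom -31.740 → Σnom=-31.740; wc +0.078/-0.190 → slack +0.078/-0.190; half-tol=0.134, Σhalf²=0.017956
  +B: nom +21.800 → Σnom=-9.940; wc +0.270/-0.270 → slack +0.348/-0.460; half-tol=0.270, Σhalf²=0.090856
  +C: nom +40.200 → Σnom=30.260; wc +0.070/-0.045 → slack +0.418/-0.505; half-tol=0.058, Σhalf²=0.094162
  -D: nom -2.000 → Σnom=28.260; wc +0.490/-0.110 → slack +0.908/-0.615; half-tol=0.300, Σhalf²=0.184162
  -E: nom -18.900 → Σnom=9.360; wc +0.450/-0.190 → slack +1.358/-0.805; half-tol=0.320, Σhalf²=0.286562
  +F: nom +33.200 → Σnom=42.560; wc +0.470/-0.480 → slack +1.828/-1.285; half-tol=0.475, Σhalf²=0.512187
  +G: nom +48.100 → Σnom=90.660; wc +0.100/-0.424 → slack +1.928/-1.709; half-tol=0.262, Σhalf²=0.580831
Nominal = 90.660. Worst-case = [90.660 - 1.709, 90.660 + 1.928] = [88.951, 92.588]. RSS = √0.580831 = 0.762.

nominal=90.660 wc=[88.951,92.588] rss=0.762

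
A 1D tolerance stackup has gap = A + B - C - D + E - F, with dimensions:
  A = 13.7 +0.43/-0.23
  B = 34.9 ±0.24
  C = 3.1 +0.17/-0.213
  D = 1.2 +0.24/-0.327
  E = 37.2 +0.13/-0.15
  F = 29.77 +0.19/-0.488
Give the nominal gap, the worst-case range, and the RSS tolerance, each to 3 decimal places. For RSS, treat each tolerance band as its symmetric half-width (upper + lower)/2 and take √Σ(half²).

Stack each dimension's contribution:
  +A: nom +13.700 → Σnom=13.700; wc +0.430/-0.230 → slack +0.430/-0.230; half-tol=0.330, Σhalf²=0.108900
  +B: nom +34.900 → Σnom=48.600; wc +0.240/-0.240 → slack +0.670/-0.470; half-tol=0.240, Σhalf²=0.166500
  -C: nom -3.100 → Σnom=45.500; wc +0.213/-0.170 → slack +0.883/-0.640; half-tol=0.192, Σhalf²=0.203172
  -D: nom -1.200 → Σnom=44.300; wc +0.327/-0.240 → slack +1.210/-0.880; half-tol=0.283, Σhalf²=0.283544
  +E: nom +37.200 → Σnom=81.500; wc +0.130/-0.150 → slack +1.340/-1.030; half-tol=0.140, Σhalf²=0.303144
  -F: nom -29.770 → Σnom=51.730; wc +0.488/-0.190 → slack +1.828/-1.220; half-tol=0.339, Σhalf²=0.418065
Nominal = 51.730. Worst-case = [51.730 - 1.220, 51.730 + 1.828] = [50.510, 53.558]. RSS = √0.418065 = 0.647.

nominal=51.730 wc=[50.510,53.558] rss=0.647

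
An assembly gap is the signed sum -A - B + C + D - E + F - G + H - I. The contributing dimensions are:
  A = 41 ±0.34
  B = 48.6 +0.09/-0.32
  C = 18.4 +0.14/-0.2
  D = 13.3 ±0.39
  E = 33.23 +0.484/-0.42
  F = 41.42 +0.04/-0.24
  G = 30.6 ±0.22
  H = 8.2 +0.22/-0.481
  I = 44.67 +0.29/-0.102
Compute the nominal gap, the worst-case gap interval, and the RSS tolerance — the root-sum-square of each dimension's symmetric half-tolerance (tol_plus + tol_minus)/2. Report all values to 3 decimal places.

Stack each dimension's contribution:
  -A: nom -41.000 → Σnom=-41.000; wc +0.340/-0.340 → slack +0.340/-0.340; half-tol=0.340, Σhalf²=0.115600
  -B: nom -48.600 → Σnom=-89.600; wc +0.320/-0.090 → slack +0.660/-0.430; half-tol=0.205, Σhalf²=0.157625
  +C: nom +18.400 → Σnom=-71.200; wc +0.140/-0.200 → slack +0.800/-0.630; half-tol=0.170, Σhalf²=0.186525
  +D: nom +13.300 → Σnom=-57.900; wc +0.390/-0.390 → slack +1.190/-1.020; half-tol=0.390, Σhalf²=0.338625
  -E: nom -33.230 → Σnom=-91.130; wc +0.420/-0.484 → slack +1.610/-1.504; half-tol=0.452, Σhalf²=0.542929
  +F: nom +41.420 → Σnom=-49.710; wc +0.040/-0.240 → slack +1.650/-1.744; half-tol=0.140, Σhalf²=0.562529
  -G: nom -30.600 → Σnom=-80.310; wc +0.220/-0.220 → slack +1.870/-1.964; half-tol=0.220, Σhalf²=0.610929
  +H: nom +8.200 → Σnom=-72.110; wc +0.220/-0.481 → slack +2.090/-2.445; half-tol=0.350, Σhalf²=0.733779
  -I: nom -44.670 → Σnom=-116.780; wc +0.102/-0.290 → slack +2.192/-2.735; half-tol=0.196, Σhalf²=0.772195
Nominal = -116.780. Worst-case = [-116.780 - 2.735, -116.780 + 2.192] = [-119.515, -114.588]. RSS = √0.772195 = 0.879.

nominal=-116.780 wc=[-119.515,-114.588] rss=0.879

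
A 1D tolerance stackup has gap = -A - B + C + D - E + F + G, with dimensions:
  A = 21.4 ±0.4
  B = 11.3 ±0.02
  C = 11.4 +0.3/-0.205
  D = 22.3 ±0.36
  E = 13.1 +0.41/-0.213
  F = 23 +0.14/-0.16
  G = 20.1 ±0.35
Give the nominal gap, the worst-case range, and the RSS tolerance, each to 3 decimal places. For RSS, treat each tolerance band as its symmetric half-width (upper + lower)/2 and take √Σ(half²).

Stack each dimension's contribution:
  -A: nom -21.400 → Σnom=-21.400; wc +0.400/-0.400 → slack +0.400/-0.400; half-tol=0.400, Σhalf²=0.160000
  -B: nom -11.300 → Σnom=-32.700; wc +0.020/-0.020 → slack +0.420/-0.420; half-tol=0.020, Σhalf²=0.160400
  +C: nom +11.400 → Σnom=-21.300; wc +0.300/-0.205 → slack +0.720/-0.625; half-tol=0.253, Σhalf²=0.224156
  +D: nom +22.300 → Σnom=1.000; wc +0.360/-0.360 → slack +1.080/-0.985; half-tol=0.360, Σhalf²=0.353756
  -E: nom -13.100 → Σnom=-12.100; wc +0.213/-0.410 → slack +1.293/-1.395; half-tol=0.311, Σhalf²=0.450789
  +F: nom +23.000 → Σnom=10.900; wc +0.140/-0.160 → slack +1.433/-1.555; half-tol=0.150, Σhalf²=0.473289
  +G: nom +20.100 → Σnom=31.000; wc +0.350/-0.350 → slack +1.783/-1.905; half-tol=0.350, Σhalf²=0.595789
Nominal = 31.000. Worst-case = [31.000 - 1.905, 31.000 + 1.783] = [29.095, 32.783]. RSS = √0.595789 = 0.772.

nominal=31.000 wc=[29.095,32.783] rss=0.772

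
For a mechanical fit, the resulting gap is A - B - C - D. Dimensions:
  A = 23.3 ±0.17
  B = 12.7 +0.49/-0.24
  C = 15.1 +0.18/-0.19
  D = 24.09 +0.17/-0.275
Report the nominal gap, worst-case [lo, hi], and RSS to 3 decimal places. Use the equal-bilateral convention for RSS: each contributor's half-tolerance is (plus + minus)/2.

nominal=-28.590 wc=[-29.600,-27.715] rss=0.496

Stack each dimension's contribution:
  +A: nom +23.300 → Σnom=23.300; wc +0.170/-0.170 → slack +0.170/-0.170; half-tol=0.170, Σhalf²=0.028900
  -B: nom -12.700 → Σnom=10.600; wc +0.240/-0.490 → slack +0.410/-0.660; half-tol=0.365, Σhalf²=0.162125
  -C: nom -15.100 → Σnom=-4.500; wc +0.190/-0.180 → slack +0.600/-0.840; half-tol=0.185, Σhalf²=0.196350
  -D: nom -24.090 → Σnom=-28.590; wc +0.275/-0.170 → slack +0.875/-1.010; half-tol=0.223, Σhalf²=0.245856
Nominal = -28.590. Worst-case = [-28.590 - 1.010, -28.590 + 0.875] = [-29.600, -27.715]. RSS = √0.245856 = 0.496.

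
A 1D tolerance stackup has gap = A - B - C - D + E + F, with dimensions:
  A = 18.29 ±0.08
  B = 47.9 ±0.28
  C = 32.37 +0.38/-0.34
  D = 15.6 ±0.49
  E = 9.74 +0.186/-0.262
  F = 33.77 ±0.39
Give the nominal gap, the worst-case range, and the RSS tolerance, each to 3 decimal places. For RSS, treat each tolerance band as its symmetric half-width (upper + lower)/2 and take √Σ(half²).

Stack each dimension's contribution:
  +A: nom +18.290 → Σnom=18.290; wc +0.080/-0.080 → slack +0.080/-0.080; half-tol=0.080, Σhalf²=0.006400
  -B: nom -47.900 → Σnom=-29.610; wc +0.280/-0.280 → slack +0.360/-0.360; half-tol=0.280, Σhalf²=0.084800
  -C: nom -32.370 → Σnom=-61.980; wc +0.340/-0.380 → slack +0.700/-0.740; half-tol=0.360, Σhalf²=0.214400
  -D: nom -15.600 → Σnom=-77.580; wc +0.490/-0.490 → slack +1.190/-1.230; half-tol=0.490, Σhalf²=0.454500
  +E: nom +9.740 → Σnom=-67.840; wc +0.186/-0.262 → slack +1.376/-1.492; half-tol=0.224, Σhalf²=0.504676
  +F: nom +33.770 → Σnom=-34.070; wc +0.390/-0.390 → slack +1.766/-1.882; half-tol=0.390, Σhalf²=0.656776
Nominal = -34.070. Worst-case = [-34.070 - 1.882, -34.070 + 1.766] = [-35.952, -32.304]. RSS = √0.656776 = 0.810.

nominal=-34.070 wc=[-35.952,-32.304] rss=0.810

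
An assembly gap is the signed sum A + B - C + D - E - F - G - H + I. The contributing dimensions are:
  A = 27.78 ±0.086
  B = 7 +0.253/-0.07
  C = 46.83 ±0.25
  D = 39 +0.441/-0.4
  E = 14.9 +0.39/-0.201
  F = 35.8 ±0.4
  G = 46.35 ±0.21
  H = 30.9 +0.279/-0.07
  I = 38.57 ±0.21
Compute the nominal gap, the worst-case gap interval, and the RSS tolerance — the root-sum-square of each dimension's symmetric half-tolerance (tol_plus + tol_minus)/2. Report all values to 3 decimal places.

nominal=-62.430 wc=[-64.725,-60.309] rss=0.799

Stack each dimension's contribution:
  +A: nom +27.780 → Σnom=27.780; wc +0.086/-0.086 → slack +0.086/-0.086; half-tol=0.086, Σhalf²=0.007396
  +B: nom +7.000 → Σnom=34.780; wc +0.253/-0.070 → slack +0.339/-0.156; half-tol=0.162, Σhalf²=0.033478
  -C: nom -46.830 → Σnom=-12.050; wc +0.250/-0.250 → slack +0.589/-0.406; half-tol=0.250, Σhalf²=0.095978
  +D: nom +39.000 → Σnom=26.950; wc +0.441/-0.400 → slack +1.030/-0.806; half-tol=0.420, Σhalf²=0.272798
  -E: nom -14.900 → Σnom=12.050; wc +0.201/-0.390 → slack +1.231/-1.196; half-tol=0.295, Σhalf²=0.360119
  -F: nom -35.800 → Σnom=-23.750; wc +0.400/-0.400 → slack +1.631/-1.596; half-tol=0.400, Σhalf²=0.520119
  -G: nom -46.350 → Σnom=-70.100; wc +0.210/-0.210 → slack +1.841/-1.806; half-tol=0.210, Σhalf²=0.564219
  -H: nom -30.900 → Σnom=-101.000; wc +0.070/-0.279 → slack +1.911/-2.085; half-tol=0.175, Σhalf²=0.594669
  +I: nom +38.570 → Σnom=-62.430; wc +0.210/-0.210 → slack +2.121/-2.295; half-tol=0.210, Σhalf²=0.638769
Nominal = -62.430. Worst-case = [-62.430 - 2.295, -62.430 + 2.121] = [-64.725, -60.309]. RSS = √0.638769 = 0.799.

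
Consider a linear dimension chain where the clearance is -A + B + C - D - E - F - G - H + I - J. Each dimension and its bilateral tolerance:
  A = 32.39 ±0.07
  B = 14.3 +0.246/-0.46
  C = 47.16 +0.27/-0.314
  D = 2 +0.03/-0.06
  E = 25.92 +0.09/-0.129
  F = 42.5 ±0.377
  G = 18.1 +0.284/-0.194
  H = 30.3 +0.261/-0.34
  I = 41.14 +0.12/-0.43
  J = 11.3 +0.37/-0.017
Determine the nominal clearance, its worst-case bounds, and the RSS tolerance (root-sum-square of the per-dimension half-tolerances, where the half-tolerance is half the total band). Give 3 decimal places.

Stack each dimension's contribution:
  -A: nom -32.390 → Σnom=-32.390; wc +0.070/-0.070 → slack +0.070/-0.070; half-tol=0.070, Σhalf²=0.004900
  +B: nom +14.300 → Σnom=-18.090; wc +0.246/-0.460 → slack +0.316/-0.530; half-tol=0.353, Σhalf²=0.129509
  +C: nom +47.160 → Σnom=29.070; wc +0.270/-0.314 → slack +0.586/-0.844; half-tol=0.292, Σhalf²=0.214773
  -D: nom -2.000 → Σnom=27.070; wc +0.060/-0.030 → slack +0.646/-0.874; half-tol=0.045, Σhalf²=0.216798
  -E: nom -25.920 → Σnom=1.150; wc +0.129/-0.090 → slack +0.775/-0.964; half-tol=0.110, Σhalf²=0.228788
  -F: nom -42.500 → Σnom=-41.350; wc +0.377/-0.377 → slack +1.152/-1.341; half-tol=0.377, Σhalf²=0.370917
  -G: nom -18.100 → Σnom=-59.450; wc +0.194/-0.284 → slack +1.346/-1.625; half-tol=0.239, Σhalf²=0.428038
  -H: nom -30.300 → Σnom=-89.750; wc +0.340/-0.261 → slack +1.686/-1.886; half-tol=0.300, Σhalf²=0.518338
  +I: nom +41.140 → Σnom=-48.610; wc +0.120/-0.430 → slack +1.806/-2.316; half-tol=0.275, Σhalf²=0.593963
  -J: nom -11.300 → Σnom=-59.910; wc +0.017/-0.370 → slack +1.823/-2.686; half-tol=0.194, Σhalf²=0.631406
Nominal = -59.910. Worst-case = [-59.910 - 2.686, -59.910 + 1.823] = [-62.596, -58.087]. RSS = √0.631406 = 0.795.

nominal=-59.910 wc=[-62.596,-58.087] rss=0.795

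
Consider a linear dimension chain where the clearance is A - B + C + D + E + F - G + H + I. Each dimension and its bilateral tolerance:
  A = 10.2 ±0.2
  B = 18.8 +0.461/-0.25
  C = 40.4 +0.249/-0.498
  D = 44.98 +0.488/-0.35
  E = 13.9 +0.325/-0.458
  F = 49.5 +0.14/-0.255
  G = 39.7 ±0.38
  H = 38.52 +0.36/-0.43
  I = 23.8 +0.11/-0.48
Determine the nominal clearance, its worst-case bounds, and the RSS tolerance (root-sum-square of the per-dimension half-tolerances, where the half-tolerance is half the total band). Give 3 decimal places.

Stack each dimension's contribution:
  +A: nom +10.200 → Σnom=10.200; wc +0.200/-0.200 → slack +0.200/-0.200; half-tol=0.200, Σhalf²=0.040000
  -B: nom -18.800 → Σnom=-8.600; wc +0.250/-0.461 → slack +0.450/-0.661; half-tol=0.356, Σhalf²=0.166380
  +C: nom +40.400 → Σnom=31.800; wc +0.249/-0.498 → slack +0.699/-1.159; half-tol=0.373, Σhalf²=0.305883
  +D: nom +44.980 → Σnom=76.780; wc +0.488/-0.350 → slack +1.187/-1.509; half-tol=0.419, Σhalf²=0.481444
  +E: nom +13.900 → Σnom=90.680; wc +0.325/-0.458 → slack +1.512/-1.967; half-tol=0.392, Σhalf²=0.634716
  +F: nom +49.500 → Σnom=140.180; wc +0.140/-0.255 → slack +1.652/-2.222; half-tol=0.198, Σhalf²=0.673722
  -G: nom -39.700 → Σnom=100.480; wc +0.380/-0.380 → slack +2.032/-2.602; half-tol=0.380, Σhalf²=0.818122
  +H: nom +38.520 → Σnom=139.000; wc +0.360/-0.430 → slack +2.392/-3.032; half-tol=0.395, Σhalf²=0.974147
  +I: nom +23.800 → Σnom=162.800; wc +0.110/-0.480 → slack +2.502/-3.512; half-tol=0.295, Σhalf²=1.061172
Nominal = 162.800. Worst-case = [162.800 - 3.512, 162.800 + 2.502] = [159.288, 165.302]. RSS = √1.061172 = 1.030.

nominal=162.800 wc=[159.288,165.302] rss=1.030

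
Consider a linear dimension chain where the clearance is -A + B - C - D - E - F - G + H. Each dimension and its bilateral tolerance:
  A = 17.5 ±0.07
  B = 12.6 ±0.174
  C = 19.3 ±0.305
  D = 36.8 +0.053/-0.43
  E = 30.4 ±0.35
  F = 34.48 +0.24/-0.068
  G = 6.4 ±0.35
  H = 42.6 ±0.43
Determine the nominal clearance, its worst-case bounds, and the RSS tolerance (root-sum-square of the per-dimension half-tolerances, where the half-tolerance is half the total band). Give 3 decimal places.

Stack each dimension's contribution:
  -A: nom -17.500 → Σnom=-17.500; wc +0.070/-0.070 → slack +0.070/-0.070; half-tol=0.070, Σhalf²=0.004900
  +B: nom +12.600 → Σnom=-4.900; wc +0.174/-0.174 → slack +0.244/-0.244; half-tol=0.174, Σhalf²=0.035176
  -C: nom -19.300 → Σnom=-24.200; wc +0.305/-0.305 → slack +0.549/-0.549; half-tol=0.305, Σhalf²=0.128201
  -D: nom -36.800 → Σnom=-61.000; wc +0.430/-0.053 → slack +0.979/-0.602; half-tol=0.241, Σhalf²=0.186523
  -E: nom -30.400 → Σnom=-91.400; wc +0.350/-0.350 → slack +1.329/-0.952; half-tol=0.350, Σhalf²=0.309023
  -F: nom -34.480 → Σnom=-125.880; wc +0.068/-0.240 → slack +1.397/-1.192; half-tol=0.154, Σhalf²=0.332739
  -G: nom -6.400 → Σnom=-132.280; wc +0.350/-0.350 → slack +1.747/-1.542; half-tol=0.350, Σhalf²=0.455239
  +H: nom +42.600 → Σnom=-89.680; wc +0.430/-0.430 → slack +2.177/-1.972; half-tol=0.430, Σhalf²=0.640139
Nominal = -89.680. Worst-case = [-89.680 - 1.972, -89.680 + 2.177] = [-91.652, -87.503]. RSS = √0.640139 = 0.800.

nominal=-89.680 wc=[-91.652,-87.503] rss=0.800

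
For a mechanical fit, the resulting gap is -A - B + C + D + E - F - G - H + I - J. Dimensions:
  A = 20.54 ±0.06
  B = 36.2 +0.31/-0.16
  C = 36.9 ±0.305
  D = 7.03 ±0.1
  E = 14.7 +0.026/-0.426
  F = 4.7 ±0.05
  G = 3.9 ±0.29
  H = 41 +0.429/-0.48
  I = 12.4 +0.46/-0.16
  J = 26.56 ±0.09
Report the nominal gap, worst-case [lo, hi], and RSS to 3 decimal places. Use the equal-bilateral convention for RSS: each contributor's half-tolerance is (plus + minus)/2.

Stack each dimension's contribution:
  -A: nom -20.540 → Σnom=-20.540; wc +0.060/-0.060 → slack +0.060/-0.060; half-tol=0.060, Σhalf²=0.003600
  -B: nom -36.200 → Σnom=-56.740; wc +0.160/-0.310 → slack +0.220/-0.370; half-tol=0.235, Σhalf²=0.058825
  +C: nom +36.900 → Σnom=-19.840; wc +0.305/-0.305 → slack +0.525/-0.675; half-tol=0.305, Σhalf²=0.151850
  +D: nom +7.030 → Σnom=-12.810; wc +0.100/-0.100 → slack +0.625/-0.775; half-tol=0.100, Σhalf²=0.161850
  +E: nom +14.700 → Σnom=1.890; wc +0.026/-0.426 → slack +0.651/-1.201; half-tol=0.226, Σhalf²=0.212926
  -F: nom -4.700 → Σnom=-2.810; wc +0.050/-0.050 → slack +0.701/-1.251; half-tol=0.050, Σhalf²=0.215426
  -G: nom -3.900 → Σnom=-6.710; wc +0.290/-0.290 → slack +0.991/-1.541; half-tol=0.290, Σhalf²=0.299526
  -H: nom -41.000 → Σnom=-47.710; wc +0.480/-0.429 → slack +1.471/-1.970; half-tol=0.455, Σhalf²=0.506096
  +I: nom +12.400 → Σnom=-35.310; wc +0.460/-0.160 → slack +1.931/-2.130; half-tol=0.310, Σhalf²=0.602196
  -J: nom -26.560 → Σnom=-61.870; wc +0.090/-0.090 → slack +2.021/-2.220; half-tol=0.090, Σhalf²=0.610296
Nominal = -61.870. Worst-case = [-61.870 - 2.220, -61.870 + 2.021] = [-64.090, -59.849]. RSS = √0.610296 = 0.781.

nominal=-61.870 wc=[-64.090,-59.849] rss=0.781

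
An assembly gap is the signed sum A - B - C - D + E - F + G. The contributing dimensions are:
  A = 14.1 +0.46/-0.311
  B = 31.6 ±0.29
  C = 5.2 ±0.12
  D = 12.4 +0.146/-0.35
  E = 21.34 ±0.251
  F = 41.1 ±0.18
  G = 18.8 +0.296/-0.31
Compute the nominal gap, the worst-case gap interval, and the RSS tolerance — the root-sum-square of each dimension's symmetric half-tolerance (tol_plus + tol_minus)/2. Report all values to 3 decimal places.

Stack each dimension's contribution:
  +A: nom +14.100 → Σnom=14.100; wc +0.460/-0.311 → slack +0.460/-0.311; half-tol=0.386, Σhalf²=0.148610
  -B: nom -31.600 → Σnom=-17.500; wc +0.290/-0.290 → slack +0.750/-0.601; half-tol=0.290, Σhalf²=0.232710
  -C: nom -5.200 → Σnom=-22.700; wc +0.120/-0.120 → slack +0.870/-0.721; half-tol=0.120, Σhalf²=0.247110
  -D: nom -12.400 → Σnom=-35.100; wc +0.350/-0.146 → slack +1.220/-0.867; half-tol=0.248, Σhalf²=0.308614
  +E: nom +21.340 → Σnom=-13.760; wc +0.251/-0.251 → slack +1.471/-1.118; half-tol=0.251, Σhalf²=0.371615
  -F: nom -41.100 → Σnom=-54.860; wc +0.180/-0.180 → slack +1.651/-1.298; half-tol=0.180, Σhalf²=0.404015
  +G: nom +18.800 → Σnom=-36.060; wc +0.296/-0.310 → slack +1.947/-1.608; half-tol=0.303, Σhalf²=0.495824
Nominal = -36.060. Worst-case = [-36.060 - 1.608, -36.060 + 1.947] = [-37.668, -34.113]. RSS = √0.495824 = 0.704.

nominal=-36.060 wc=[-37.668,-34.113] rss=0.704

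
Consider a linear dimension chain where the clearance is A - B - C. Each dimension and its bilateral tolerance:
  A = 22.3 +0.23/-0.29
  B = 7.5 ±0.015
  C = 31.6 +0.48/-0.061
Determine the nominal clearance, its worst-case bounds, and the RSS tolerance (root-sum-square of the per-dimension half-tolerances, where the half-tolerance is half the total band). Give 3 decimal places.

Stack each dimension's contribution:
  +A: nom +22.300 → Σnom=22.300; wc +0.230/-0.290 → slack +0.230/-0.290; half-tol=0.260, Σhalf²=0.067600
  -B: nom -7.500 → Σnom=14.800; wc +0.015/-0.015 → slack +0.245/-0.305; half-tol=0.015, Σhalf²=0.067825
  -C: nom -31.600 → Σnom=-16.800; wc +0.061/-0.480 → slack +0.306/-0.785; half-tol=0.270, Σhalf²=0.140995
Nominal = -16.800. Worst-case = [-16.800 - 0.785, -16.800 + 0.306] = [-17.585, -16.494]. RSS = √0.140995 = 0.375.

nominal=-16.800 wc=[-17.585,-16.494] rss=0.375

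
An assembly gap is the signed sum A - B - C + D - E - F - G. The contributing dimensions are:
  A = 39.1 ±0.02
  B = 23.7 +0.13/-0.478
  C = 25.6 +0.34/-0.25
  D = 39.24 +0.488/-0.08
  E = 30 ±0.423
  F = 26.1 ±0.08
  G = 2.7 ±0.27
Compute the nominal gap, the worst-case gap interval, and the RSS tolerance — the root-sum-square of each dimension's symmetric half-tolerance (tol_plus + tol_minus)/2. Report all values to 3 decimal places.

Stack each dimension's contribution:
  +A: nom +39.100 → Σnom=39.100; wc +0.020/-0.020 → slack +0.020/-0.020; half-tol=0.020, Σhalf²=0.000400
  -B: nom -23.700 → Σnom=15.400; wc +0.478/-0.130 → slack +0.498/-0.150; half-tol=0.304, Σhalf²=0.092816
  -C: nom -25.600 → Σnom=-10.200; wc +0.250/-0.340 → slack +0.748/-0.490; half-tol=0.295, Σhalf²=0.179841
  +D: nom +39.240 → Σnom=29.040; wc +0.488/-0.080 → slack +1.236/-0.570; half-tol=0.284, Σhalf²=0.260497
  -E: nom -30.000 → Σnom=-0.960; wc +0.423/-0.423 → slack +1.659/-0.993; half-tol=0.423, Σhalf²=0.439426
  -F: nom -26.100 → Σnom=-27.060; wc +0.080/-0.080 → slack +1.739/-1.073; half-tol=0.080, Σhalf²=0.445826
  -G: nom -2.700 → Σnom=-29.760; wc +0.270/-0.270 → slack +2.009/-1.343; half-tol=0.270, Σhalf²=0.518726
Nominal = -29.760. Worst-case = [-29.760 - 1.343, -29.760 + 2.009] = [-31.103, -27.751]. RSS = √0.518726 = 0.720.

nominal=-29.760 wc=[-31.103,-27.751] rss=0.720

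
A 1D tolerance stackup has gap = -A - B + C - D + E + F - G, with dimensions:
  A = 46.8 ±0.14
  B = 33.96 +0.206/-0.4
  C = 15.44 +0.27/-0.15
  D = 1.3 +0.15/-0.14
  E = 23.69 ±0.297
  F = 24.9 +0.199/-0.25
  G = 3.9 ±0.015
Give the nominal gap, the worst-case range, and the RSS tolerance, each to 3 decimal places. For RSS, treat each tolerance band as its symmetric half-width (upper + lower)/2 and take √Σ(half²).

nominal=-21.930 wc=[-23.138,-20.469] rss=0.562

Stack each dimension's contribution:
  -A: nom -46.800 → Σnom=-46.800; wc +0.140/-0.140 → slack +0.140/-0.140; half-tol=0.140, Σhalf²=0.019600
  -B: nom -33.960 → Σnom=-80.760; wc +0.400/-0.206 → slack +0.540/-0.346; half-tol=0.303, Σhalf²=0.111409
  +C: nom +15.440 → Σnom=-65.320; wc +0.270/-0.150 → slack +0.810/-0.496; half-tol=0.210, Σhalf²=0.155509
  -D: nom -1.300 → Σnom=-66.620; wc +0.140/-0.150 → slack +0.950/-0.646; half-tol=0.145, Σhalf²=0.176534
  +E: nom +23.690 → Σnom=-42.930; wc +0.297/-0.297 → slack +1.247/-0.943; half-tol=0.297, Σhalf²=0.264743
  +F: nom +24.900 → Σnom=-18.030; wc +0.199/-0.250 → slack +1.446/-1.193; half-tol=0.225, Σhalf²=0.315143
  -G: nom -3.900 → Σnom=-21.930; wc +0.015/-0.015 → slack +1.461/-1.208; half-tol=0.015, Σhalf²=0.315368
Nominal = -21.930. Worst-case = [-21.930 - 1.208, -21.930 + 1.461] = [-23.138, -20.469]. RSS = √0.315368 = 0.562.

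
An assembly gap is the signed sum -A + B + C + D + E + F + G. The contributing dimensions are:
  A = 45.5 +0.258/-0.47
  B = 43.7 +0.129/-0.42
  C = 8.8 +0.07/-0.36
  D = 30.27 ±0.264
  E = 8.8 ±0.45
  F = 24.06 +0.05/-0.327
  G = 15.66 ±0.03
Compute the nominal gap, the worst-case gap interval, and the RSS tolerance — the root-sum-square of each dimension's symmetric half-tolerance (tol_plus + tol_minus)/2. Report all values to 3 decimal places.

Stack each dimension's contribution:
  -A: nom -45.500 → Σnom=-45.500; wc +0.470/-0.258 → slack +0.470/-0.258; half-tol=0.364, Σhalf²=0.132496
  +B: nom +43.700 → Σnom=-1.800; wc +0.129/-0.420 → slack +0.599/-0.678; half-tol=0.274, Σhalf²=0.207846
  +C: nom +8.800 → Σnom=7.000; wc +0.070/-0.360 → slack +0.669/-1.038; half-tol=0.215, Σhalf²=0.254071
  +D: nom +30.270 → Σnom=37.270; wc +0.264/-0.264 → slack +0.933/-1.302; half-tol=0.264, Σhalf²=0.323767
  +E: nom +8.800 → Σnom=46.070; wc +0.450/-0.450 → slack +1.383/-1.752; half-tol=0.450, Σhalf²=0.526267
  +F: nom +24.060 → Σnom=70.130; wc +0.050/-0.327 → slack +1.433/-2.079; half-tol=0.189, Σhalf²=0.561800
  +G: nom +15.660 → Σnom=85.790; wc +0.030/-0.030 → slack +1.463/-2.109; half-tol=0.030, Σhalf²=0.562700
Nominal = 85.790. Worst-case = [85.790 - 2.109, 85.790 + 1.463] = [83.681, 87.253]. RSS = √0.562700 = 0.750.

nominal=85.790 wc=[83.681,87.253] rss=0.750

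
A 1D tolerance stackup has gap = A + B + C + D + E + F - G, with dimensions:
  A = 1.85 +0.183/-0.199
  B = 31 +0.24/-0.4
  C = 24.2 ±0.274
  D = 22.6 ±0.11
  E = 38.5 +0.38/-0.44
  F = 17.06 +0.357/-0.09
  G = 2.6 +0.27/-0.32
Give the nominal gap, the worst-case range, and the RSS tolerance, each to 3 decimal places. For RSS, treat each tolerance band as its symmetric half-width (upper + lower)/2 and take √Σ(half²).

nominal=132.610 wc=[130.827,134.474] rss=0.729

Stack each dimension's contribution:
  +A: nom +1.850 → Σnom=1.850; wc +0.183/-0.199 → slack +0.183/-0.199; half-tol=0.191, Σhalf²=0.036481
  +B: nom +31.000 → Σnom=32.850; wc +0.240/-0.400 → slack +0.423/-0.599; half-tol=0.320, Σhalf²=0.138881
  +C: nom +24.200 → Σnom=57.050; wc +0.274/-0.274 → slack +0.697/-0.873; half-tol=0.274, Σhalf²=0.213957
  +D: nom +22.600 → Σnom=79.650; wc +0.110/-0.110 → slack +0.807/-0.983; half-tol=0.110, Σhalf²=0.226057
  +E: nom +38.500 → Σnom=118.150; wc +0.380/-0.440 → slack +1.187/-1.423; half-tol=0.410, Σhalf²=0.394157
  +F: nom +17.060 → Σnom=135.210; wc +0.357/-0.090 → slack +1.544/-1.513; half-tol=0.223, Σhalf²=0.444109
  -G: nom -2.600 → Σnom=132.610; wc +0.320/-0.270 → slack +1.864/-1.783; half-tol=0.295, Σhalf²=0.531134
Nominal = 132.610. Worst-case = [132.610 - 1.783, 132.610 + 1.864] = [130.827, 134.474]. RSS = √0.531134 = 0.729.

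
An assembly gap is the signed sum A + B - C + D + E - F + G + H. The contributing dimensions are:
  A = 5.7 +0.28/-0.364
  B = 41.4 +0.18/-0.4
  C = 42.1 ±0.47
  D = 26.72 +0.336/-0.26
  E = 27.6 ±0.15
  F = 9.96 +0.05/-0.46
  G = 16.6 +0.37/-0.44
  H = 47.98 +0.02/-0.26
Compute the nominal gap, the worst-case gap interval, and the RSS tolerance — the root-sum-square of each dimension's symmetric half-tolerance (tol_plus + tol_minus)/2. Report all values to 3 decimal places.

nominal=113.940 wc=[111.546,116.206] rss=0.877

Stack each dimension's contribution:
  +A: nom +5.700 → Σnom=5.700; wc +0.280/-0.364 → slack +0.280/-0.364; half-tol=0.322, Σhalf²=0.103684
  +B: nom +41.400 → Σnom=47.100; wc +0.180/-0.400 → slack +0.460/-0.764; half-tol=0.290, Σhalf²=0.187784
  -C: nom -42.100 → Σnom=5.000; wc +0.470/-0.470 → slack +0.930/-1.234; half-tol=0.470, Σhalf²=0.408684
  +D: nom +26.720 → Σnom=31.720; wc +0.336/-0.260 → slack +1.266/-1.494; half-tol=0.298, Σhalf²=0.497488
  +E: nom +27.600 → Σnom=59.320; wc +0.150/-0.150 → slack +1.416/-1.644; half-tol=0.150, Σhalf²=0.519988
  -F: nom -9.960 → Σnom=49.360; wc +0.460/-0.050 → slack +1.876/-1.694; half-tol=0.255, Σhalf²=0.585013
  +G: nom +16.600 → Σnom=65.960; wc +0.370/-0.440 → slack +2.246/-2.134; half-tol=0.405, Σhalf²=0.749038
  +H: nom +47.980 → Σnom=113.940; wc +0.020/-0.260 → slack +2.266/-2.394; half-tol=0.140, Σhalf²=0.768638
Nominal = 113.940. Worst-case = [113.940 - 2.394, 113.940 + 2.266] = [111.546, 116.206]. RSS = √0.768638 = 0.877.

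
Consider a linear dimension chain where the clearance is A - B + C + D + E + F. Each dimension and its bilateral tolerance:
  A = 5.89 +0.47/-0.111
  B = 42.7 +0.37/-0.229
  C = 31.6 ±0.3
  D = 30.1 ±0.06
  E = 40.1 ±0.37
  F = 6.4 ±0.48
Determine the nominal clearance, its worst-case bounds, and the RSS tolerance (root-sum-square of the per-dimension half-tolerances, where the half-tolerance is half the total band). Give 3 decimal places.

Stack each dimension's contribution:
  +A: nom +5.890 → Σnom=5.890; wc +0.470/-0.111 → slack +0.470/-0.111; half-tol=0.290, Σhalf²=0.084390
  -B: nom -42.700 → Σnom=-36.810; wc +0.229/-0.370 → slack +0.699/-0.481; half-tol=0.299, Σhalf²=0.174090
  +C: nom +31.600 → Σnom=-5.210; wc +0.300/-0.300 → slack +0.999/-0.781; half-tol=0.300, Σhalf²=0.264091
  +D: nom +30.100 → Σnom=24.890; wc +0.060/-0.060 → slack +1.059/-0.841; half-tol=0.060, Σhalf²=0.267690
  +E: nom +40.100 → Σnom=64.990; wc +0.370/-0.370 → slack +1.429/-1.211; half-tol=0.370, Σhalf²=0.404590
  +F: nom +6.400 → Σnom=71.390; wc +0.480/-0.480 → slack +1.909/-1.691; half-tol=0.480, Σhalf²=0.634991
Nominal = 71.390. Worst-case = [71.390 - 1.691, 71.390 + 1.909] = [69.699, 73.299]. RSS = √0.634991 = 0.797.

nominal=71.390 wc=[69.699,73.299] rss=0.797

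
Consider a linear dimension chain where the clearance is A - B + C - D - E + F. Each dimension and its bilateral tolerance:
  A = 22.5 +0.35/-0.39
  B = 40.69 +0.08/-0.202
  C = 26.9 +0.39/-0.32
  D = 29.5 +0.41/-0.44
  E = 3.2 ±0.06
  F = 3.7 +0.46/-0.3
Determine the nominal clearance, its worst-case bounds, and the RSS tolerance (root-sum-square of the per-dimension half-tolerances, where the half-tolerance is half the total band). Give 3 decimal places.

Stack each dimension's contribution:
  +A: nom +22.500 → Σnom=22.500; wc +0.350/-0.390 → slack +0.350/-0.390; half-tol=0.370, Σhalf²=0.136900
  -B: nom -40.690 → Σnom=-18.190; wc +0.202/-0.080 → slack +0.552/-0.470; half-tol=0.141, Σhalf²=0.156781
  +C: nom +26.900 → Σnom=8.710; wc +0.390/-0.320 → slack +0.942/-0.790; half-tol=0.355, Σhalf²=0.282806
  -D: nom -29.500 → Σnom=-20.790; wc +0.440/-0.410 → slack +1.382/-1.200; half-tol=0.425, Σhalf²=0.463431
  -E: nom -3.200 → Σnom=-23.990; wc +0.060/-0.060 → slack +1.442/-1.260; half-tol=0.060, Σhalf²=0.467031
  +F: nom +3.700 → Σnom=-20.290; wc +0.460/-0.300 → slack +1.902/-1.560; half-tol=0.380, Σhalf²=0.611431
Nominal = -20.290. Worst-case = [-20.290 - 1.560, -20.290 + 1.902] = [-21.850, -18.388]. RSS = √0.611431 = 0.782.

nominal=-20.290 wc=[-21.850,-18.388] rss=0.782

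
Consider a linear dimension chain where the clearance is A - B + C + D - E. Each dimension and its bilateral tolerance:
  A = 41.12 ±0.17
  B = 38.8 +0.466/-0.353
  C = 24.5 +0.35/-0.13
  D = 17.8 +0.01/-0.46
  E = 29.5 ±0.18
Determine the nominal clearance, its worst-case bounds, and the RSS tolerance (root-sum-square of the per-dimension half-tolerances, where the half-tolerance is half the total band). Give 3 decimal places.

Stack each dimension's contribution:
  +A: nom +41.120 → Σnom=41.120; wc +0.170/-0.170 → slack +0.170/-0.170; half-tol=0.170, Σhalf²=0.028900
  -B: nom -38.800 → Σnom=2.320; wc +0.353/-0.466 → slack +0.523/-0.636; half-tol=0.409, Σhalf²=0.196590
  +C: nom +24.500 → Σnom=26.820; wc +0.350/-0.130 → slack +0.873/-0.766; half-tol=0.240, Σhalf²=0.254190
  +D: nom +17.800 → Σnom=44.620; wc +0.010/-0.460 → slack +0.883/-1.226; half-tol=0.235, Σhalf²=0.309415
  -E: nom -29.500 → Σnom=15.120; wc +0.180/-0.180 → slack +1.063/-1.406; half-tol=0.180, Σhalf²=0.341815
Nominal = 15.120. Worst-case = [15.120 - 1.406, 15.120 + 1.063] = [13.714, 16.183]. RSS = √0.341815 = 0.585.

nominal=15.120 wc=[13.714,16.183] rss=0.585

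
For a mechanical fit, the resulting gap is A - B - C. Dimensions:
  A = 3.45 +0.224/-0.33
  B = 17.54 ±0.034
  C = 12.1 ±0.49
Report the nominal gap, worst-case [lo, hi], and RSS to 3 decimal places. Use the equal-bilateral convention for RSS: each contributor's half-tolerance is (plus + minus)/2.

nominal=-26.190 wc=[-27.044,-25.442] rss=0.564

Stack each dimension's contribution:
  +A: nom +3.450 → Σnom=3.450; wc +0.224/-0.330 → slack +0.224/-0.330; half-tol=0.277, Σhalf²=0.076729
  -B: nom -17.540 → Σnom=-14.090; wc +0.034/-0.034 → slack +0.258/-0.364; half-tol=0.034, Σhalf²=0.077885
  -C: nom -12.100 → Σnom=-26.190; wc +0.490/-0.490 → slack +0.748/-0.854; half-tol=0.490, Σhalf²=0.317985
Nominal = -26.190. Worst-case = [-26.190 - 0.854, -26.190 + 0.748] = [-27.044, -25.442]. RSS = √0.317985 = 0.564.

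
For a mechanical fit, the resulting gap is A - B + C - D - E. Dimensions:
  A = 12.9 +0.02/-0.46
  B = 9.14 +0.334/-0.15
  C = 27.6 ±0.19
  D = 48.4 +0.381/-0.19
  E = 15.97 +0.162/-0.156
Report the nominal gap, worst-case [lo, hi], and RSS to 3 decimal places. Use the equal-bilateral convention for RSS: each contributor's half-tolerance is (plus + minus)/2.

nominal=-33.010 wc=[-34.537,-32.304] rss=0.509

Stack each dimension's contribution:
  +A: nom +12.900 → Σnom=12.900; wc +0.020/-0.460 → slack +0.020/-0.460; half-tol=0.240, Σhalf²=0.057600
  -B: nom -9.140 → Σnom=3.760; wc +0.150/-0.334 → slack +0.170/-0.794; half-tol=0.242, Σhalf²=0.116164
  +C: nom +27.600 → Σnom=31.360; wc +0.190/-0.190 → slack +0.360/-0.984; half-tol=0.190, Σhalf²=0.152264
  -D: nom -48.400 → Σnom=-17.040; wc +0.190/-0.381 → slack +0.550/-1.365; half-tol=0.285, Σhalf²=0.233774
  -E: nom -15.970 → Σnom=-33.010; wc +0.156/-0.162 → slack +0.706/-1.527; half-tol=0.159, Σhalf²=0.259055
Nominal = -33.010. Worst-case = [-33.010 - 1.527, -33.010 + 0.706] = [-34.537, -32.304]. RSS = √0.259055 = 0.509.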